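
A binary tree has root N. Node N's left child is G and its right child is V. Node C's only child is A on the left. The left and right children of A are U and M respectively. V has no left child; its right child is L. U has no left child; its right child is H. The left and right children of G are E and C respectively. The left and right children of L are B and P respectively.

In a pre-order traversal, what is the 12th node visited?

P

Pre-order visits the node, then its left subtree, then its right subtree.
Visit N.
At N: go left to G.
  Visit G.
  At G: go left to E.
    E is a leaf — visit E.
  At G: go right to C.
    Visit C.
    At C: go left to A.
      Visit A.
      At A: go left to U.
        Visit U.
        At U: no left child.
        At U: go right to H.
          H is a leaf — visit H.
      At A: go right to M.
        M is a leaf — visit M.
    At C: no right child.
At N: go right to V.
  Visit V.
  At V: no left child.
  At V: go right to L.
    Visit L.
    At L: go left to B.
      B is a leaf — visit B.
    At L: go right to P.
      P is a leaf — visit P.
Full pre-order sequence: N, G, E, C, A, U, H, M, V, L, B, P.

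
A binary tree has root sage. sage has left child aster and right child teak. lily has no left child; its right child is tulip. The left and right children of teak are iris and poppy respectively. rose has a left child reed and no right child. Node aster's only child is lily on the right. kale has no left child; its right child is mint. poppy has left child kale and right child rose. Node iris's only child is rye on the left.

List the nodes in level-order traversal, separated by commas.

sage, aster, teak, lily, iris, poppy, tulip, rye, kale, rose, mint, reed

Level-order visits nodes level by level from the root, left to right within each level.
Level 0: sage
Level 1: aster, teak
Level 2: lily, iris, poppy
Level 3: tulip, rye, kale, rose
Level 4: mint, reed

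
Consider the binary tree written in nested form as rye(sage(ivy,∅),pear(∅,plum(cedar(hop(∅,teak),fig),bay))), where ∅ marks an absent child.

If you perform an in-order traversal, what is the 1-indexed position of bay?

In-order visits the left subtree, then the node, then the right subtree.
At rye: go left to sage.
  At sage: go left to ivy.
    ivy is a leaf — visit ivy.
  Visit sage.
  At sage: no right child.
Visit rye.
At rye: go right to pear.
  At pear: no left child.
  Visit pear.
  At pear: go right to plum.
    At plum: go left to cedar.
      At cedar: go left to hop.
        At hop: no left child.
        Visit hop.
        At hop: go right to teak.
          teak is a leaf — visit teak.
      Visit cedar.
      At cedar: go right to fig.
        fig is a leaf — visit fig.
    Visit plum.
    At plum: go right to bay.
      bay is a leaf — visit bay.
Full in-order sequence: ivy, sage, rye, pear, hop, teak, cedar, fig, plum, bay.

10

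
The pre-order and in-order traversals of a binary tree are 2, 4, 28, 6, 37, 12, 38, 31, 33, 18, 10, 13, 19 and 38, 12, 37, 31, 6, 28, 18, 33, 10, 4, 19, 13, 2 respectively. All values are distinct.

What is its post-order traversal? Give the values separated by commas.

The first element of pre-order is the root; it splits in-order into left and right subtrees.
Root 2: left subtree has 12 nodes {38, 12, 37, 31, 6, 28, 18, 33, 10, 4, 19, 13}, right has 0 { }.
  Root 4: left subtree has 9 nodes {38, 12, 37, 31, 6, 28, 18, 33, 10}, right has 2 {19, 13}.
    Root 28: left subtree has 5 nodes {38, 12, 37, 31, 6}, right has 3 {18, 33, 10}.
      Root 6: left subtree has 4 nodes {38, 12, 37, 31}, right has 0 { }.
        Root 37: left subtree has 2 nodes {38, 12}, right has 1 {31}.
          Root 12: left subtree has 1 node {38}, right has 0 { }.
      Root 33: left subtree has 1 node {18}, right has 1 {10}.
    Root 13: left subtree has 1 node {19}, right has 0 { }.

38, 12, 31, 37, 6, 18, 10, 33, 28, 19, 13, 4, 2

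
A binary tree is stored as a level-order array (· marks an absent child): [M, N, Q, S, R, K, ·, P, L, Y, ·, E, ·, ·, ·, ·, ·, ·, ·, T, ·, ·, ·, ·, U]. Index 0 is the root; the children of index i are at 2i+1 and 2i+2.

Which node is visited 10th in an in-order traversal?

In-order visits the left subtree, then the node, then the right subtree.
At M: go left to N.
  At N: go left to S.
    At S: go left to P.
      P is a leaf — visit P.
    Visit S.
    At S: go right to L.
      L is a leaf — visit L.
  Visit N.
  At N: go right to R.
    At R: go left to Y.
      At Y: go left to T.
        T is a leaf — visit T.
      Visit Y.
      At Y: no right child.
    Visit R.
    At R: no right child.
Visit M.
At M: go right to Q.
  At Q: go left to K.
    At K: go left to E.
      At E: no left child.
      Visit E.
      At E: go right to U.
        U is a leaf — visit U.
    Visit K.
    At K: no right child.
  Visit Q.
  At Q: no right child.
Full in-order sequence: P, S, L, N, T, Y, R, M, E, U, K, Q.

U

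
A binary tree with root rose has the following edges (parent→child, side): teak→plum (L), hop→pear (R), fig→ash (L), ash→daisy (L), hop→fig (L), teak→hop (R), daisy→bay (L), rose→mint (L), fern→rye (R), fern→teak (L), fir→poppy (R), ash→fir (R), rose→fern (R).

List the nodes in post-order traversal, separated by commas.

mint, plum, bay, daisy, poppy, fir, ash, fig, pear, hop, teak, rye, fern, rose

Post-order visits the left subtree, then the right subtree, then the node.
At rose: go left to mint.
  mint is a leaf — visit mint.
At rose: go right to fern.
  At fern: go left to teak.
    At teak: go left to plum.
      plum is a leaf — visit plum.
    At teak: go right to hop.
      At hop: go left to fig.
        At fig: go left to ash.
          At ash: go left to daisy.
            At daisy: go left to bay.
              bay is a leaf — visit bay.
            At daisy: no right child.
            Visit daisy.
          At ash: go right to fir.
            At fir: no left child.
            At fir: go right to poppy.
              poppy is a leaf — visit poppy.
            Visit fir.
          Visit ash.
        At fig: no right child.
        Visit fig.
      At hop: go right to pear.
        pear is a leaf — visit pear.
      Visit hop.
    Visit teak.
  At fern: go right to rye.
    rye is a leaf — visit rye.
  Visit fern.
Visit rose.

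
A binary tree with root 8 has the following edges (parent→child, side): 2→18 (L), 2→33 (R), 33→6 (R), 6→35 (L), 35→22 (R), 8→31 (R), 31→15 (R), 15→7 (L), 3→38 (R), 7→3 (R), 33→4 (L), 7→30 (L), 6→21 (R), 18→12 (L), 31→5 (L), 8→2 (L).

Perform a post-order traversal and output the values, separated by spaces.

12 18 4 22 35 21 6 33 2 5 30 38 3 7 15 31 8

Post-order visits the left subtree, then the right subtree, then the node.
At 8: go left to 2.
  At 2: go left to 18.
    At 18: go left to 12.
      12 is a leaf — visit 12.
    At 18: no right child.
    Visit 18.
  At 2: go right to 33.
    At 33: go left to 4.
      4 is a leaf — visit 4.
    At 33: go right to 6.
      At 6: go left to 35.
        At 35: no left child.
        At 35: go right to 22.
          22 is a leaf — visit 22.
        Visit 35.
      At 6: go right to 21.
        21 is a leaf — visit 21.
      Visit 6.
    Visit 33.
  Visit 2.
At 8: go right to 31.
  At 31: go left to 5.
    5 is a leaf — visit 5.
  At 31: go right to 15.
    At 15: go left to 7.
      At 7: go left to 30.
        30 is a leaf — visit 30.
      At 7: go right to 3.
        At 3: no left child.
        At 3: go right to 38.
          38 is a leaf — visit 38.
        Visit 3.
      Visit 7.
    At 15: no right child.
    Visit 15.
  Visit 31.
Visit 8.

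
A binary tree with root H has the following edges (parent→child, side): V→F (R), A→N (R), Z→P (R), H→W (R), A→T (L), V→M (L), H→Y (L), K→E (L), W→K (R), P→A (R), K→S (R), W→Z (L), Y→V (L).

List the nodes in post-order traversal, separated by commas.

M, F, V, Y, T, N, A, P, Z, E, S, K, W, H

Post-order visits the left subtree, then the right subtree, then the node.
At H: go left to Y.
  At Y: go left to V.
    At V: go left to M.
      M is a leaf — visit M.
    At V: go right to F.
      F is a leaf — visit F.
    Visit V.
  At Y: no right child.
  Visit Y.
At H: go right to W.
  At W: go left to Z.
    At Z: no left child.
    At Z: go right to P.
      At P: no left child.
      At P: go right to A.
        At A: go left to T.
          T is a leaf — visit T.
        At A: go right to N.
          N is a leaf — visit N.
        Visit A.
      Visit P.
    Visit Z.
  At W: go right to K.
    At K: go left to E.
      E is a leaf — visit E.
    At K: go right to S.
      S is a leaf — visit S.
    Visit K.
  Visit W.
Visit H.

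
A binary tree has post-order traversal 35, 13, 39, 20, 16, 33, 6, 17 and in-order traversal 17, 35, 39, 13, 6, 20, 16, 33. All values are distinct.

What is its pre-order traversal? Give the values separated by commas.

The last element of post-order is the root; it splits in-order into left and right subtrees.
Root 17: left subtree has 0 nodes { }, right has 7 {35, 39, 13, 6, 20, 16, 33}.
  Root 6: left subtree has 3 nodes {35, 39, 13}, right has 3 {20, 16, 33}.
    Root 39: left subtree has 1 node {35}, right has 1 {13}.
    Root 33: left subtree has 2 nodes {20, 16}, right has 0 { }.
      Root 16: left subtree has 1 node {20}, right has 0 { }.

17, 6, 39, 35, 13, 33, 16, 20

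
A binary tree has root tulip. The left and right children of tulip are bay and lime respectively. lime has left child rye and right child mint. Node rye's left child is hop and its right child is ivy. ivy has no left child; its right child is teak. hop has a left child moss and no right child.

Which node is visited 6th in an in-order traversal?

In-order visits the left subtree, then the node, then the right subtree.
At tulip: go left to bay.
  bay is a leaf — visit bay.
Visit tulip.
At tulip: go right to lime.
  At lime: go left to rye.
    At rye: go left to hop.
      At hop: go left to moss.
        moss is a leaf — visit moss.
      Visit hop.
      At hop: no right child.
    Visit rye.
    At rye: go right to ivy.
      At ivy: no left child.
      Visit ivy.
      At ivy: go right to teak.
        teak is a leaf — visit teak.
  Visit lime.
  At lime: go right to mint.
    mint is a leaf — visit mint.
Full in-order sequence: bay, tulip, moss, hop, rye, ivy, teak, lime, mint.

ivy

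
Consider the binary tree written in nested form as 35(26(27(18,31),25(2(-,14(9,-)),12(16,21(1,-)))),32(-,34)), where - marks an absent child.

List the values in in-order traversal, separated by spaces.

In-order visits the left subtree, then the node, then the right subtree.
At 35: go left to 26.
  At 26: go left to 27.
    At 27: go left to 18.
      18 is a leaf — visit 18.
    Visit 27.
    At 27: go right to 31.
      31 is a leaf — visit 31.
  Visit 26.
  At 26: go right to 25.
    At 25: go left to 2.
      At 2: no left child.
      Visit 2.
      At 2: go right to 14.
        At 14: go left to 9.
          9 is a leaf — visit 9.
        Visit 14.
        At 14: no right child.
    Visit 25.
    At 25: go right to 12.
      At 12: go left to 16.
        16 is a leaf — visit 16.
      Visit 12.
      At 12: go right to 21.
        At 21: go left to 1.
          1 is a leaf — visit 1.
        Visit 21.
        At 21: no right child.
Visit 35.
At 35: go right to 32.
  At 32: no left child.
  Visit 32.
  At 32: go right to 34.
    34 is a leaf — visit 34.

18 27 31 26 2 9 14 25 16 12 1 21 35 32 34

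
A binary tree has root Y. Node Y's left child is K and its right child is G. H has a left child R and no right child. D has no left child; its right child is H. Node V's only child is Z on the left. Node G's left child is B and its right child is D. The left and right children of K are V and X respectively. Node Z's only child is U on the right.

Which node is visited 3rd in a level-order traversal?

Level-order visits nodes level by level from the root, left to right within each level.
Level 0: Y
Level 1: K, G
Level 2: V, X, B, D
Level 3: Z, H
Level 4: U, R
Full level-order sequence: Y, K, G, V, X, B, D, Z, H, U, R.

G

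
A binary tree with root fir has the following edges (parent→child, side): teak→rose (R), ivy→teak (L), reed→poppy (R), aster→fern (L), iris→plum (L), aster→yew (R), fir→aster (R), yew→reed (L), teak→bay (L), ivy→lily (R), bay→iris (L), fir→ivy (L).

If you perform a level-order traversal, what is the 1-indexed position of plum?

Level-order visits nodes level by level from the root, left to right within each level.
Level 0: fir
Level 1: ivy, aster
Level 2: teak, lily, fern, yew
Level 3: bay, rose, reed
Level 4: iris, poppy
Level 5: plum
Full level-order sequence: fir, ivy, aster, teak, lily, fern, yew, bay, rose, reed, iris, poppy, plum.

13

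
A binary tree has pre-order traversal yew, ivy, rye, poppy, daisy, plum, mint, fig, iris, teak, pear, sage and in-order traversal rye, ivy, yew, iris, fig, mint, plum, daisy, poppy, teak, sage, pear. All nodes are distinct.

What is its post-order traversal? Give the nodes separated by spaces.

rye ivy iris fig mint plum daisy sage pear teak poppy yew

The first element of pre-order is the root; it splits in-order into left and right subtrees.
Root yew: left subtree has 2 nodes {rye, ivy}, right has 9 {iris, fig, mint, plum, daisy, poppy, teak, sage, pear}.
  Root ivy: left subtree has 1 node {rye}, right has 0 { }.
  Root poppy: left subtree has 5 nodes {iris, fig, mint, plum, daisy}, right has 3 {teak, sage, pear}.
    Root daisy: left subtree has 4 nodes {iris, fig, mint, plum}, right has 0 { }.
      Root plum: left subtree has 3 nodes {iris, fig, mint}, right has 0 { }.
        Root mint: left subtree has 2 nodes {iris, fig}, right has 0 { }.
          Root fig: left subtree has 1 node {iris}, right has 0 { }.
    Root teak: left subtree has 0 nodes { }, right has 2 {sage, pear}.
      Root pear: left subtree has 1 node {sage}, right has 0 { }.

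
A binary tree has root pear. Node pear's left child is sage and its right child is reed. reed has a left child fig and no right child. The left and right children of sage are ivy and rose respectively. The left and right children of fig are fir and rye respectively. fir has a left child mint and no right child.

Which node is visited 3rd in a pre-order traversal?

ivy

Pre-order visits the node, then its left subtree, then its right subtree.
Visit pear.
At pear: go left to sage.
  Visit sage.
  At sage: go left to ivy.
    ivy is a leaf — visit ivy.
  At sage: go right to rose.
    rose is a leaf — visit rose.
At pear: go right to reed.
  Visit reed.
  At reed: go left to fig.
    Visit fig.
    At fig: go left to fir.
      Visit fir.
      At fir: go left to mint.
        mint is a leaf — visit mint.
      At fir: no right child.
    At fig: go right to rye.
      rye is a leaf — visit rye.
  At reed: no right child.
Full pre-order sequence: pear, sage, ivy, rose, reed, fig, fir, mint, rye.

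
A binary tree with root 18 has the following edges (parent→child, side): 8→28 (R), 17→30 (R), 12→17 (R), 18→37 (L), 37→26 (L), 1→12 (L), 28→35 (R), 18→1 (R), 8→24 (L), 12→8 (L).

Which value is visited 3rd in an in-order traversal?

In-order visits the left subtree, then the node, then the right subtree.
At 18: go left to 37.
  At 37: go left to 26.
    26 is a leaf — visit 26.
  Visit 37.
  At 37: no right child.
Visit 18.
At 18: go right to 1.
  At 1: go left to 12.
    At 12: go left to 8.
      At 8: go left to 24.
        24 is a leaf — visit 24.
      Visit 8.
      At 8: go right to 28.
        At 28: no left child.
        Visit 28.
        At 28: go right to 35.
          35 is a leaf — visit 35.
    Visit 12.
    At 12: go right to 17.
      At 17: no left child.
      Visit 17.
      At 17: go right to 30.
        30 is a leaf — visit 30.
  Visit 1.
  At 1: no right child.
Full in-order sequence: 26, 37, 18, 24, 8, 28, 35, 12, 17, 30, 1.

18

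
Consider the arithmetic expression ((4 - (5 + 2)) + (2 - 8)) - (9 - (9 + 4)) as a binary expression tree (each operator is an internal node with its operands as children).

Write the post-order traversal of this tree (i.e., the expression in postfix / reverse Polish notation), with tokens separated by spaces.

4 5 2 + - 2 8 - + 9 9 4 + - -

Post-order on an expression tree gives postfix notation: for each operator, emit left operand, right operand, then the operator.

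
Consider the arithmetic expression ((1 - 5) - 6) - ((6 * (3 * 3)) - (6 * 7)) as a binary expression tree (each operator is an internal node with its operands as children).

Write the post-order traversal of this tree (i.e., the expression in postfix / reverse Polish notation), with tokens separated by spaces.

Post-order on an expression tree gives postfix notation: for each operator, emit left operand, right operand, then the operator.

1 5 - 6 - 6 3 3 * * 6 7 * - -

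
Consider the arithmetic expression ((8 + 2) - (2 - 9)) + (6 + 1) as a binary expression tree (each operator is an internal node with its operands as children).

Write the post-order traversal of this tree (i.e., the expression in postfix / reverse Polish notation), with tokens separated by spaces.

8 2 + 2 9 - - 6 1 + +

Post-order on an expression tree gives postfix notation: for each operator, emit left operand, right operand, then the operator.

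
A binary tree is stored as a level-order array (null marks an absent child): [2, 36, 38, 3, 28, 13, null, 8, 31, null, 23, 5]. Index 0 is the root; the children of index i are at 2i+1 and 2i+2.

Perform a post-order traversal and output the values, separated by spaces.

Post-order visits the left subtree, then the right subtree, then the node.
At 2: go left to 36.
  At 36: go left to 3.
    At 3: go left to 8.
      8 is a leaf — visit 8.
    At 3: go right to 31.
      31 is a leaf — visit 31.
    Visit 3.
  At 36: go right to 28.
    At 28: no left child.
    At 28: go right to 23.
      23 is a leaf — visit 23.
    Visit 28.
  Visit 36.
At 2: go right to 38.
  At 38: go left to 13.
    At 13: go left to 5.
      5 is a leaf — visit 5.
    At 13: no right child.
    Visit 13.
  At 38: no right child.
  Visit 38.
Visit 2.

8 31 3 23 28 36 5 13 38 2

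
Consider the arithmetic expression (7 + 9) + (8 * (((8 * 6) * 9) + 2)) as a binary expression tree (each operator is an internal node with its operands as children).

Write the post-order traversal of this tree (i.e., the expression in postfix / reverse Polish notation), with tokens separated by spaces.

Post-order on an expression tree gives postfix notation: for each operator, emit left operand, right operand, then the operator.

7 9 + 8 8 6 * 9 * 2 + * +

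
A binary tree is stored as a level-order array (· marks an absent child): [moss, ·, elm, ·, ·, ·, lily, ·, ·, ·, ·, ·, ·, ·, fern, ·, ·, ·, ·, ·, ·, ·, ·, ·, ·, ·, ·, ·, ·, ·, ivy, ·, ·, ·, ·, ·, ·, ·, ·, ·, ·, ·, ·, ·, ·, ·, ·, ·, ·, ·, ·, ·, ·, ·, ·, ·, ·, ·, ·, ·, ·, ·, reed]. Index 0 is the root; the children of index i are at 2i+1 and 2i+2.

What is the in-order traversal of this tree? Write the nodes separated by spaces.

moss elm lily fern ivy reed

In-order visits the left subtree, then the node, then the right subtree.
At moss: no left child.
Visit moss.
At moss: go right to elm.
  At elm: no left child.
  Visit elm.
  At elm: go right to lily.
    At lily: no left child.
    Visit lily.
    At lily: go right to fern.
      At fern: no left child.
      Visit fern.
      At fern: go right to ivy.
        At ivy: no left child.
        Visit ivy.
        At ivy: go right to reed.
          reed is a leaf — visit reed.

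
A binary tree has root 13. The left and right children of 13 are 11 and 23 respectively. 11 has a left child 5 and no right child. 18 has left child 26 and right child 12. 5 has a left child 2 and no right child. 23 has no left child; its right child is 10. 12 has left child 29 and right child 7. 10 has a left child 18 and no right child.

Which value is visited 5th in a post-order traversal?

Post-order visits the left subtree, then the right subtree, then the node.
At 13: go left to 11.
  At 11: go left to 5.
    At 5: go left to 2.
      2 is a leaf — visit 2.
    At 5: no right child.
    Visit 5.
  At 11: no right child.
  Visit 11.
At 13: go right to 23.
  At 23: no left child.
  At 23: go right to 10.
    At 10: go left to 18.
      At 18: go left to 26.
        26 is a leaf — visit 26.
      At 18: go right to 12.
        At 12: go left to 29.
          29 is a leaf — visit 29.
        At 12: go right to 7.
          7 is a leaf — visit 7.
        Visit 12.
      Visit 18.
    At 10: no right child.
    Visit 10.
  Visit 23.
Visit 13.
Full post-order sequence: 2, 5, 11, 26, 29, 7, 12, 18, 10, 23, 13.

29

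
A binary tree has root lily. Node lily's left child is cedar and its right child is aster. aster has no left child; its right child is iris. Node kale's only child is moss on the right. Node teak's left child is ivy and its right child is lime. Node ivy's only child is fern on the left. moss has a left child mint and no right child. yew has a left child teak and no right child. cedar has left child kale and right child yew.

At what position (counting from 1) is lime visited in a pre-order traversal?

10

Pre-order visits the node, then its left subtree, then its right subtree.
Visit lily.
At lily: go left to cedar.
  Visit cedar.
  At cedar: go left to kale.
    Visit kale.
    At kale: no left child.
    At kale: go right to moss.
      Visit moss.
      At moss: go left to mint.
        mint is a leaf — visit mint.
      At moss: no right child.
  At cedar: go right to yew.
    Visit yew.
    At yew: go left to teak.
      Visit teak.
      At teak: go left to ivy.
        Visit ivy.
        At ivy: go left to fern.
          fern is a leaf — visit fern.
        At ivy: no right child.
      At teak: go right to lime.
        lime is a leaf — visit lime.
    At yew: no right child.
At lily: go right to aster.
  Visit aster.
  At aster: no left child.
  At aster: go right to iris.
    iris is a leaf — visit iris.
Full pre-order sequence: lily, cedar, kale, moss, mint, yew, teak, ivy, fern, lime, aster, iris.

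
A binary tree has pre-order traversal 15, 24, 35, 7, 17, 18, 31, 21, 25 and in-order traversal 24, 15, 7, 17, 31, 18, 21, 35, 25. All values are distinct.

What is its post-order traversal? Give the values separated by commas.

24, 31, 21, 18, 17, 7, 25, 35, 15

The first element of pre-order is the root; it splits in-order into left and right subtrees.
Root 15: left subtree has 1 node {24}, right has 7 {7, 17, 31, 18, 21, 35, 25}.
  Root 35: left subtree has 5 nodes {7, 17, 31, 18, 21}, right has 1 {25}.
    Root 7: left subtree has 0 nodes { }, right has 4 {17, 31, 18, 21}.
      Root 17: left subtree has 0 nodes { }, right has 3 {31, 18, 21}.
        Root 18: left subtree has 1 node {31}, right has 1 {21}.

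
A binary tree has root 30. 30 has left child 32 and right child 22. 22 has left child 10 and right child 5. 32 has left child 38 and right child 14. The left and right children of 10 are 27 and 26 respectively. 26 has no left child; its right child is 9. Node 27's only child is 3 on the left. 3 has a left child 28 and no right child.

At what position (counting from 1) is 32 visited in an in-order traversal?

2

In-order visits the left subtree, then the node, then the right subtree.
At 30: go left to 32.
  At 32: go left to 38.
    38 is a leaf — visit 38.
  Visit 32.
  At 32: go right to 14.
    14 is a leaf — visit 14.
Visit 30.
At 30: go right to 22.
  At 22: go left to 10.
    At 10: go left to 27.
      At 27: go left to 3.
        At 3: go left to 28.
          28 is a leaf — visit 28.
        Visit 3.
        At 3: no right child.
      Visit 27.
      At 27: no right child.
    Visit 10.
    At 10: go right to 26.
      At 26: no left child.
      Visit 26.
      At 26: go right to 9.
        9 is a leaf — visit 9.
  Visit 22.
  At 22: go right to 5.
    5 is a leaf — visit 5.
Full in-order sequence: 38, 32, 14, 30, 28, 3, 27, 10, 26, 9, 22, 5.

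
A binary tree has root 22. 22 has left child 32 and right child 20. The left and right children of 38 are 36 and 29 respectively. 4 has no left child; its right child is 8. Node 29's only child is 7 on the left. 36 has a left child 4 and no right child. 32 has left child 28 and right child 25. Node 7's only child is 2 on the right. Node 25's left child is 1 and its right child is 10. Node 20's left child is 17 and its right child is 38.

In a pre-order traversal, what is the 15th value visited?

Pre-order visits the node, then its left subtree, then its right subtree.
Visit 22.
At 22: go left to 32.
  Visit 32.
  At 32: go left to 28.
    28 is a leaf — visit 28.
  At 32: go right to 25.
    Visit 25.
    At 25: go left to 1.
      1 is a leaf — visit 1.
    At 25: go right to 10.
      10 is a leaf — visit 10.
At 22: go right to 20.
  Visit 20.
  At 20: go left to 17.
    17 is a leaf — visit 17.
  At 20: go right to 38.
    Visit 38.
    At 38: go left to 36.
      Visit 36.
      At 36: go left to 4.
        Visit 4.
        At 4: no left child.
        At 4: go right to 8.
          8 is a leaf — visit 8.
      At 36: no right child.
    At 38: go right to 29.
      Visit 29.
      At 29: go left to 7.
        Visit 7.
        At 7: no left child.
        At 7: go right to 2.
          2 is a leaf — visit 2.
      At 29: no right child.
Full pre-order sequence: 22, 32, 28, 25, 1, 10, 20, 17, 38, 36, 4, 8, 29, 7, 2.

2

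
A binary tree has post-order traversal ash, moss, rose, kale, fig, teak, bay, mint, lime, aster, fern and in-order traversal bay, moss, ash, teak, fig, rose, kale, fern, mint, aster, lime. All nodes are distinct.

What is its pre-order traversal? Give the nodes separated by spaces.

The last element of post-order is the root; it splits in-order into left and right subtrees.
Root fern: left subtree has 7 nodes {bay, moss, ash, teak, fig, rose, kale}, right has 3 {mint, aster, lime}.
  Root bay: left subtree has 0 nodes { }, right has 6 {moss, ash, teak, fig, rose, kale}.
    Root teak: left subtree has 2 nodes {moss, ash}, right has 3 {fig, rose, kale}.
      Root moss: left subtree has 0 nodes { }, right has 1 {ash}.
      Root fig: left subtree has 0 nodes { }, right has 2 {rose, kale}.
        Root kale: left subtree has 1 node {rose}, right has 0 { }.
  Root aster: left subtree has 1 node {mint}, right has 1 {lime}.

fern bay teak moss ash fig kale rose aster mint lime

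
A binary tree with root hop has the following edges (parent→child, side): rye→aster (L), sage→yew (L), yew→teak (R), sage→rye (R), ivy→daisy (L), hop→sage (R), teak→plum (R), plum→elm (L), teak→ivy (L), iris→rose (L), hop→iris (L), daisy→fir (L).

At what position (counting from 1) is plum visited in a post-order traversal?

7

Post-order visits the left subtree, then the right subtree, then the node.
At hop: go left to iris.
  At iris: go left to rose.
    rose is a leaf — visit rose.
  At iris: no right child.
  Visit iris.
At hop: go right to sage.
  At sage: go left to yew.
    At yew: no left child.
    At yew: go right to teak.
      At teak: go left to ivy.
        At ivy: go left to daisy.
          At daisy: go left to fir.
            fir is a leaf — visit fir.
          At daisy: no right child.
          Visit daisy.
        At ivy: no right child.
        Visit ivy.
      At teak: go right to plum.
        At plum: go left to elm.
          elm is a leaf — visit elm.
        At plum: no right child.
        Visit plum.
      Visit teak.
    Visit yew.
  At sage: go right to rye.
    At rye: go left to aster.
      aster is a leaf — visit aster.
    At rye: no right child.
    Visit rye.
  Visit sage.
Visit hop.
Full post-order sequence: rose, iris, fir, daisy, ivy, elm, plum, teak, yew, aster, rye, sage, hop.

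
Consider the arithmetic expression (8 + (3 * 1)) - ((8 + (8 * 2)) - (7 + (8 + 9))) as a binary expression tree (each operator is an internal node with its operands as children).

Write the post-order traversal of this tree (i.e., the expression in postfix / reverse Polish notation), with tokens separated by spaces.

8 3 1 * + 8 8 2 * + 7 8 9 + + - -

Post-order on an expression tree gives postfix notation: for each operator, emit left operand, right operand, then the operator.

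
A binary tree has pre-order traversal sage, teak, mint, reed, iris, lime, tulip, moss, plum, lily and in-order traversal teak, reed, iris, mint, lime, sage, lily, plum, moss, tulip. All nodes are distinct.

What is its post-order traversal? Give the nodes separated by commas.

The first element of pre-order is the root; it splits in-order into left and right subtrees.
Root sage: left subtree has 5 nodes {teak, reed, iris, mint, lime}, right has 4 {lily, plum, moss, tulip}.
  Root teak: left subtree has 0 nodes { }, right has 4 {reed, iris, mint, lime}.
    Root mint: left subtree has 2 nodes {reed, iris}, right has 1 {lime}.
      Root reed: left subtree has 0 nodes { }, right has 1 {iris}.
  Root tulip: left subtree has 3 nodes {lily, plum, moss}, right has 0 { }.
    Root moss: left subtree has 2 nodes {lily, plum}, right has 0 { }.
      Root plum: left subtree has 1 node {lily}, right has 0 { }.

iris, reed, lime, mint, teak, lily, plum, moss, tulip, sage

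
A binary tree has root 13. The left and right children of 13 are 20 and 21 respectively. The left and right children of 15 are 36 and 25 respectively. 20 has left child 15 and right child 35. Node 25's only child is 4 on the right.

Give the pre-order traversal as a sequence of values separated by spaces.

13 20 15 36 25 4 35 21

Pre-order visits the node, then its left subtree, then its right subtree.
Visit 13.
At 13: go left to 20.
  Visit 20.
  At 20: go left to 15.
    Visit 15.
    At 15: go left to 36.
      36 is a leaf — visit 36.
    At 15: go right to 25.
      Visit 25.
      At 25: no left child.
      At 25: go right to 4.
        4 is a leaf — visit 4.
  At 20: go right to 35.
    35 is a leaf — visit 35.
At 13: go right to 21.
  21 is a leaf — visit 21.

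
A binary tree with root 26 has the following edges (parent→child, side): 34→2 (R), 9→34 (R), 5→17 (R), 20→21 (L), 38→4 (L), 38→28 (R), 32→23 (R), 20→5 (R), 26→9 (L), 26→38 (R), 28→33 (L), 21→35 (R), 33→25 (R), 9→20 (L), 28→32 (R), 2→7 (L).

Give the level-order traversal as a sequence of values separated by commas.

26, 9, 38, 20, 34, 4, 28, 21, 5, 2, 33, 32, 35, 17, 7, 25, 23

Level-order visits nodes level by level from the root, left to right within each level.
Level 0: 26
Level 1: 9, 38
Level 2: 20, 34, 4, 28
Level 3: 21, 5, 2, 33, 32
Level 4: 35, 17, 7, 25, 23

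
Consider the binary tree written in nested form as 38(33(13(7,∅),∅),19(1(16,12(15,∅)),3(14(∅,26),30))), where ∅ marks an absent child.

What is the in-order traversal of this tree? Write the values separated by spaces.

7 13 33 38 16 1 15 12 19 14 26 3 30

In-order visits the left subtree, then the node, then the right subtree.
At 38: go left to 33.
  At 33: go left to 13.
    At 13: go left to 7.
      7 is a leaf — visit 7.
    Visit 13.
    At 13: no right child.
  Visit 33.
  At 33: no right child.
Visit 38.
At 38: go right to 19.
  At 19: go left to 1.
    At 1: go left to 16.
      16 is a leaf — visit 16.
    Visit 1.
    At 1: go right to 12.
      At 12: go left to 15.
        15 is a leaf — visit 15.
      Visit 12.
      At 12: no right child.
  Visit 19.
  At 19: go right to 3.
    At 3: go left to 14.
      At 14: no left child.
      Visit 14.
      At 14: go right to 26.
        26 is a leaf — visit 26.
    Visit 3.
    At 3: go right to 30.
      30 is a leaf — visit 30.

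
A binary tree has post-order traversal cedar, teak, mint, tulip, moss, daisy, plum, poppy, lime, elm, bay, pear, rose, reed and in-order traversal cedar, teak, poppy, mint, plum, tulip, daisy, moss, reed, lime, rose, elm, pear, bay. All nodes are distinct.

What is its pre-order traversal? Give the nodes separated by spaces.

reed poppy teak cedar plum mint daisy tulip moss rose lime pear elm bay

The last element of post-order is the root; it splits in-order into left and right subtrees.
Root reed: left subtree has 8 nodes {cedar, teak, poppy, mint, plum, tulip, daisy, moss}, right has 5 {lime, rose, elm, pear, bay}.
  Root poppy: left subtree has 2 nodes {cedar, teak}, right has 5 {mint, plum, tulip, daisy, moss}.
    Root teak: left subtree has 1 node {cedar}, right has 0 { }.
    Root plum: left subtree has 1 node {mint}, right has 3 {tulip, daisy, moss}.
      Root daisy: left subtree has 1 node {tulip}, right has 1 {moss}.
  Root rose: left subtree has 1 node {lime}, right has 3 {elm, pear, bay}.
    Root pear: left subtree has 1 node {elm}, right has 1 {bay}.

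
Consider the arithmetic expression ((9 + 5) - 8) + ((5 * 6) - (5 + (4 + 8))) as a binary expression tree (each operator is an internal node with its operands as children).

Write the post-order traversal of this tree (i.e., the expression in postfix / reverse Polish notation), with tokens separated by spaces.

Post-order on an expression tree gives postfix notation: for each operator, emit left operand, right operand, then the operator.

9 5 + 8 - 5 6 * 5 4 8 + + - +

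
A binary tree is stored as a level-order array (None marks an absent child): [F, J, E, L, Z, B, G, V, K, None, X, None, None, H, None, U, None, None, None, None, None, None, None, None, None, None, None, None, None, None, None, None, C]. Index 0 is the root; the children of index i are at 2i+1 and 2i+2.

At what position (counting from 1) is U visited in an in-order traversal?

In-order visits the left subtree, then the node, then the right subtree.
At F: go left to J.
  At J: go left to L.
    At L: go left to V.
      At V: go left to U.
        At U: no left child.
        Visit U.
        At U: go right to C.
          C is a leaf — visit C.
      Visit V.
      At V: no right child.
    Visit L.
    At L: go right to K.
      K is a leaf — visit K.
  Visit J.
  At J: go right to Z.
    At Z: no left child.
    Visit Z.
    At Z: go right to X.
      X is a leaf — visit X.
Visit F.
At F: go right to E.
  At E: go left to B.
    B is a leaf — visit B.
  Visit E.
  At E: go right to G.
    At G: go left to H.
      H is a leaf — visit H.
    Visit G.
    At G: no right child.
Full in-order sequence: U, C, V, L, K, J, Z, X, F, B, E, H, G.

1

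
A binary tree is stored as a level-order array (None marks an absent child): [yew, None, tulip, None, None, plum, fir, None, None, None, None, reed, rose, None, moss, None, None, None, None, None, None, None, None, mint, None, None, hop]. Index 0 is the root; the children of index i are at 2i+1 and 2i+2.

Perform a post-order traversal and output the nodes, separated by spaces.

Post-order visits the left subtree, then the right subtree, then the node.
At yew: no left child.
At yew: go right to tulip.
  At tulip: go left to plum.
    At plum: go left to reed.
      At reed: go left to mint.
        mint is a leaf — visit mint.
      At reed: no right child.
      Visit reed.
    At plum: go right to rose.
      At rose: no left child.
      At rose: go right to hop.
        hop is a leaf — visit hop.
      Visit rose.
    Visit plum.
  At tulip: go right to fir.
    At fir: no left child.
    At fir: go right to moss.
      moss is a leaf — visit moss.
    Visit fir.
  Visit tulip.
Visit yew.

mint reed hop rose plum moss fir tulip yew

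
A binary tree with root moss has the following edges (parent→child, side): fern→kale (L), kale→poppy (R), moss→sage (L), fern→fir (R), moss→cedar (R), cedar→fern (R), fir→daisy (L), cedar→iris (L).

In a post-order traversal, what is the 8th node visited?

cedar

Post-order visits the left subtree, then the right subtree, then the node.
At moss: go left to sage.
  sage is a leaf — visit sage.
At moss: go right to cedar.
  At cedar: go left to iris.
    iris is a leaf — visit iris.
  At cedar: go right to fern.
    At fern: go left to kale.
      At kale: no left child.
      At kale: go right to poppy.
        poppy is a leaf — visit poppy.
      Visit kale.
    At fern: go right to fir.
      At fir: go left to daisy.
        daisy is a leaf — visit daisy.
      At fir: no right child.
      Visit fir.
    Visit fern.
  Visit cedar.
Visit moss.
Full post-order sequence: sage, iris, poppy, kale, daisy, fir, fern, cedar, moss.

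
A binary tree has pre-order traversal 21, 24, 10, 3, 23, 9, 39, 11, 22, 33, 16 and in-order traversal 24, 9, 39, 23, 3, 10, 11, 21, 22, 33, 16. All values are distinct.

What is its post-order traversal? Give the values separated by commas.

39, 9, 23, 3, 11, 10, 24, 16, 33, 22, 21

The first element of pre-order is the root; it splits in-order into left and right subtrees.
Root 21: left subtree has 7 nodes {24, 9, 39, 23, 3, 10, 11}, right has 3 {22, 33, 16}.
  Root 24: left subtree has 0 nodes { }, right has 6 {9, 39, 23, 3, 10, 11}.
    Root 10: left subtree has 4 nodes {9, 39, 23, 3}, right has 1 {11}.
      Root 3: left subtree has 3 nodes {9, 39, 23}, right has 0 { }.
        Root 23: left subtree has 2 nodes {9, 39}, right has 0 { }.
          Root 9: left subtree has 0 nodes { }, right has 1 {39}.
  Root 22: left subtree has 0 nodes { }, right has 2 {33, 16}.
    Root 33: left subtree has 0 nodes { }, right has 1 {16}.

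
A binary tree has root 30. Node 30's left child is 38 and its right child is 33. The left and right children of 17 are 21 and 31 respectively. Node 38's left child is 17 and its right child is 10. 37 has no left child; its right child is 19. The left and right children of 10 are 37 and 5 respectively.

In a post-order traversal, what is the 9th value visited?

Post-order visits the left subtree, then the right subtree, then the node.
At 30: go left to 38.
  At 38: go left to 17.
    At 17: go left to 21.
      21 is a leaf — visit 21.
    At 17: go right to 31.
      31 is a leaf — visit 31.
    Visit 17.
  At 38: go right to 10.
    At 10: go left to 37.
      At 37: no left child.
      At 37: go right to 19.
        19 is a leaf — visit 19.
      Visit 37.
    At 10: go right to 5.
      5 is a leaf — visit 5.
    Visit 10.
  Visit 38.
At 30: go right to 33.
  33 is a leaf — visit 33.
Visit 30.
Full post-order sequence: 21, 31, 17, 19, 37, 5, 10, 38, 33, 30.

33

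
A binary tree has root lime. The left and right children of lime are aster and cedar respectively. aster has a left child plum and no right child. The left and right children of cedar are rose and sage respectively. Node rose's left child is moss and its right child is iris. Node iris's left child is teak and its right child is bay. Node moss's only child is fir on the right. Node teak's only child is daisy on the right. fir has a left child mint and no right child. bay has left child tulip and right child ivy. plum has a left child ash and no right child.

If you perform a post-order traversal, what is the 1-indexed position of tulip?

Post-order visits the left subtree, then the right subtree, then the node.
At lime: go left to aster.
  At aster: go left to plum.
    At plum: go left to ash.
      ash is a leaf — visit ash.
    At plum: no right child.
    Visit plum.
  At aster: no right child.
  Visit aster.
At lime: go right to cedar.
  At cedar: go left to rose.
    At rose: go left to moss.
      At moss: no left child.
      At moss: go right to fir.
        At fir: go left to mint.
          mint is a leaf — visit mint.
        At fir: no right child.
        Visit fir.
      Visit moss.
    At rose: go right to iris.
      At iris: go left to teak.
        At teak: no left child.
        At teak: go right to daisy.
          daisy is a leaf — visit daisy.
        Visit teak.
      At iris: go right to bay.
        At bay: go left to tulip.
          tulip is a leaf — visit tulip.
        At bay: go right to ivy.
          ivy is a leaf — visit ivy.
        Visit bay.
      Visit iris.
    Visit rose.
  At cedar: go right to sage.
    sage is a leaf — visit sage.
  Visit cedar.
Visit lime.
Full post-order sequence: ash, plum, aster, mint, fir, moss, daisy, teak, tulip, ivy, bay, iris, rose, sage, cedar, lime.

9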